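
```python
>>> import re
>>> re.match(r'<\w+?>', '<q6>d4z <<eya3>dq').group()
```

`match` is anchored at position 0; if the pattern doesn't fit there, it returns None.
The match spans [0:4] → '<q6>'.

'<q6>'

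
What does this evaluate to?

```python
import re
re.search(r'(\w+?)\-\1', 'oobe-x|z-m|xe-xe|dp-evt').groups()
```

The match spans [11:16] → 'xe-xe'.
Captured: group 1 = 'xe'.

('xe',)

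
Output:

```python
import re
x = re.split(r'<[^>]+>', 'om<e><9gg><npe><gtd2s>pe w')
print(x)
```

`split` removes every match and returns the 5 fragments in between.

['om', '', '', '', 'pe w']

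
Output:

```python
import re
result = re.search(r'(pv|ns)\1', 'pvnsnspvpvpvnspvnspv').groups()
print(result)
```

('ns',)

A backreference is literal: `\1` must see the identical characters the first group matched.
`search` walks the string left to right and returns the first match it finds.
The match spans [2:6] → 'nsns'.
Captured: group 1 = 'ns'.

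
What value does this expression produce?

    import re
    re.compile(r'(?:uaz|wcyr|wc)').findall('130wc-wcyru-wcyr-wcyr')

['wc', 'wcyr', 'wcyr', 'wcyr']

Alternation tries branches left to right and keeps the first one that lets the overall match succeed at that position.
Walking the string: at [3:5] → 'wc'; at [6:10] → 'wcyr'; at [12:16] → 'wcyr'; at [17:21] → 'wcyr'.
No capturing groups, so `findall` returns the 4 full match strings.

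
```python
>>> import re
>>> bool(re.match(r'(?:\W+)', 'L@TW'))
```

False

Pattern: one or more of a non-word character (non-capturing group).
`match` is anchored at position 0; if the pattern doesn't fit there, it returns None.
Here position 0 doesn't satisfy it, so the call returns None, and `bool(None)` is False.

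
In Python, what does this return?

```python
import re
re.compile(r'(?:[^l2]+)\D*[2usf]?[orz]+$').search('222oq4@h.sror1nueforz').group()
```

Pattern: one or more of any character except [l2] (non-capturing group); then zero or more of a non-digit, then optionally one of [2usf], then one or more of one of [orz]; then anchored at the end.
`re.search` scans for the first position where the pattern succeeds.
The match spans [3:21] → 'oq4@h.sror1nueforz'.

'oq4@h.sror1nueforz'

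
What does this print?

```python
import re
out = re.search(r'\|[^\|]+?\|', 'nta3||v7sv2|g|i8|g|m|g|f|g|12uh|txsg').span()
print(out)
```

`re.search` scans for the first position where the pattern succeeds.
The match spans [5:12] → '|v7sv2|'.

(5, 12)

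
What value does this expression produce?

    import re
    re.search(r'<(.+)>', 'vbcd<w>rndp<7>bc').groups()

The match spans [4:14] → '<w>rndp<7>'.
Captured: group 1 = 'w>rndp<7'.

('w>rndp<7',)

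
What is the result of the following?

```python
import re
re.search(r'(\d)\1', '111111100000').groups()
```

('1',)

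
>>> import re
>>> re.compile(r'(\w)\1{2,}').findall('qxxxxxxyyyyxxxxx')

['x', 'y', 'x']

After group 1 captures some text, `\1` only succeeds where that same text appears again.
Walking the string: at [1:7] match 'xxxxxx', group 1 = 'x'; at [7:11] match 'yyyy', group 1 = 'y'; at [11:16] match 'xxxxx', group 1 = 'x'.
`findall` collects group 1 from each match (3 total).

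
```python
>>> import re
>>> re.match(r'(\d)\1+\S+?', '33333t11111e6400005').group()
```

'33333t'

With `match`, the pattern is implicitly anchored at the beginning.
The match spans [0:6] → '33333t'.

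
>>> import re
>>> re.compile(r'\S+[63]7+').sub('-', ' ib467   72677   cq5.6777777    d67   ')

' -   -   -    -   '

Every occurrence is swapped for '-'.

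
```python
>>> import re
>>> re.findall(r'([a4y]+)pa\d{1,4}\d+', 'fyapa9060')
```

['ya']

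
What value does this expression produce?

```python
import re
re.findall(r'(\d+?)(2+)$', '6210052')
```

[('621005', '2')]

Pattern: one or more of a digit (lazy) (captured); then one or more of a literal '2' (captured); then anchored at the end.
Matches: at [0:7] match '6210052', groups = ('621005', '2').
Multiple groups make `findall` return tuples — one 2-tuple for the one match.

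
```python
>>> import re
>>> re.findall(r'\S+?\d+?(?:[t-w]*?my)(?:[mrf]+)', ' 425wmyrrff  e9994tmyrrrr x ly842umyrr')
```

['425wmyrrff', 'e9994tmyrrrr', 'ly842umyrr']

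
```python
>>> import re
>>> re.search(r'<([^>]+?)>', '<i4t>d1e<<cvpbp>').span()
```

The match spans [0:5] → '<i4t>'.

(0, 5)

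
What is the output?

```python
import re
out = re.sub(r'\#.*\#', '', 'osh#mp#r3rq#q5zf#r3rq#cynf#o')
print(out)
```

Each match is replaced by ''.

osho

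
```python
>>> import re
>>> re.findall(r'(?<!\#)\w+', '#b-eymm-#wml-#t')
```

Because the assertion is negative and zero-width, positions next to the forbidden text are skipped.
With no groups in the pattern, `findall` gives back each whole match — 2 here.

['eymm', 'ml']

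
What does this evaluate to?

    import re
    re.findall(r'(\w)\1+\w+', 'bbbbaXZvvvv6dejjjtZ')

`\1` has to match the exact text group 1 already captured.
Walking the string: at [0:19] match 'bbbbaXZvvvv6dejjjtZ', group 1 = 'b'.
Because there's exactly one group, `findall` drops the full match and keeps group 1 from the one hit.

['b']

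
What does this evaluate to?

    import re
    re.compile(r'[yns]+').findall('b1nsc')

['ns']

This matches one or more of one of [yns].
Walking the string: at [2:4] → 'ns'.
`findall` yields the raw match text (1 of them) because the pattern has no groups.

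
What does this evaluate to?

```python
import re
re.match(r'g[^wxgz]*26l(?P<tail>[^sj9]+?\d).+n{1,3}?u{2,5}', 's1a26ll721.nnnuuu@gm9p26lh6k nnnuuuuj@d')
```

`re.match` only tries the pattern at the start of the string.
Here the pattern fails at index 0, so the call returns None.

None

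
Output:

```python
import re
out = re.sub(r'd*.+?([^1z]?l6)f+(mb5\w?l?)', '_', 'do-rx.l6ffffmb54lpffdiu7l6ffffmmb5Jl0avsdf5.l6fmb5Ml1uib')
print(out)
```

__1uib

Lazy quantifiers expand one character at a time until the remainder of the pattern can match.
Every occurrence is swapped for '_'.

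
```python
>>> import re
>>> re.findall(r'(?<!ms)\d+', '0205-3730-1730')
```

['0205', '3730', '1730']

The negative lookahead/lookbehind blocks any match where the forbidden context is present.
With no groups in the pattern, `findall` gives back each whole match — 3 here.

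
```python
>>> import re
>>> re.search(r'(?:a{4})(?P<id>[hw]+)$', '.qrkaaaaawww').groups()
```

The match spans [5:12] → 'aaaawww'.
Captured: group 1 = 'www'.

('www',)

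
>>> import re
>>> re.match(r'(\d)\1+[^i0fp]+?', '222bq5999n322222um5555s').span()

(0, 4)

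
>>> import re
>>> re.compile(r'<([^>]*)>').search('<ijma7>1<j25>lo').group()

'<ijma7>'

The match spans [0:7] → '<ijma7>'.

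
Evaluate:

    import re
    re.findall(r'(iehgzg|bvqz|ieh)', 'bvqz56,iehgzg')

['bvqz', 'iehgzg']

Alternation isn't longest-match — the leftmost alternative that fits at this position is chosen.
With a single group, `findall` returns only what that group captured — 2 items.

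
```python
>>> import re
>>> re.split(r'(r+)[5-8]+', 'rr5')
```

This matches one or more of a literal 'r' (captured); then one or more of a character in [5-8].
The group in the pattern means `split` returns the separators' captures alongside the pieces.

['', 'rr', '']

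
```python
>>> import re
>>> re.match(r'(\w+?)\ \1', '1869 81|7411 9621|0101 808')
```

None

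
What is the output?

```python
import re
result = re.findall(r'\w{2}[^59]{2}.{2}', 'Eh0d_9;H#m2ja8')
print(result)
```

['Eh0d_9']

This matches exactly 2 of a word character, then exactly 2 of any character except [59]; then exactly 2 of any character.
Scanning left to right: at [0:6] → 'Eh0d_9'.
With no groups in the pattern, `findall` gives back each whole match — 1 here.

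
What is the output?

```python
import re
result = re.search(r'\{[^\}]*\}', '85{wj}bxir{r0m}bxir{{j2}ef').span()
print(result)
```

The match spans [2:6] → '{wj}'.

(2, 6)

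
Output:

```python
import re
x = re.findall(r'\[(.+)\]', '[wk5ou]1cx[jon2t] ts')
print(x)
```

['wk5ou]1cx[jon2t']

Scanning left to right: at [0:17] match '[wk5ou]1cx[jon2t]', group 1 = 'wk5ou]1cx[jon2t'.
With a single group, `findall` returns only what that group captured — 1 item.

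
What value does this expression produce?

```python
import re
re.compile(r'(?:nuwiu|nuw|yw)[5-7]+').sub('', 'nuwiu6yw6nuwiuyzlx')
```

Matches: at [0:6] → 'nuwiu6'; at [6:9] → 'yw6'.
`sub` substitutes '' at each match site.

'nuwiuyzlx'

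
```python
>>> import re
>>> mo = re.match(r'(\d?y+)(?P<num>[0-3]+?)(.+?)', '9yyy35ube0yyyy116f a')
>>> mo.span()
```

(0, 6)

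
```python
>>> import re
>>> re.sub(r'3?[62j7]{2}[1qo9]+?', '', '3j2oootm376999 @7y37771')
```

'ootm99 @7y37'

This matches optionally a literal '3', then exactly 2 of one of [62j7]; then one or more of one of [1qo9] (lazy).
Lazy quantifiers expand one character at a time until the remainder of the pattern can match.
Matches: at [0:4] → '3j2o'; at [8:12] → '3769'; at [20:23] → '771'.
Each match is replaced by ''.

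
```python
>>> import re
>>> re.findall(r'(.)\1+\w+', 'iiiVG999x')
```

`\1` has to match the exact text group 1 already captured.
Scanning left to right: at [0:9] match 'iiiVG999x', group 1 = 'i'.
With a single group, `findall` returns only what that group captured — 1 item.

['i']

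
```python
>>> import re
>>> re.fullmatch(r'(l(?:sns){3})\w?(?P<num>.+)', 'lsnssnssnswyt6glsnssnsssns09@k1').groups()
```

('lsnssnssns', 'yt6glsnssnsssns09@k1')

Pattern: a literal 'l', then the literal 'sns' repeated 3 times (captured); then optionally a word character; then one or more of any character (captured as 'num').
`fullmatch` succeeds only if the pattern covers the string from start to end.
The match spans [0:31] → 'lsnssnssnswyt6glsnssnsssns09@k1'.
Captured: group 1 = 'lsnssnssns', group 2 = 'yt6glsnssnsssns09@k1'.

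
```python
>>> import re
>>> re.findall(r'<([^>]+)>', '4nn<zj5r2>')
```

One capturing group, so `findall` returns just the captured substring from the one match — 1 in all.

['zj5r2']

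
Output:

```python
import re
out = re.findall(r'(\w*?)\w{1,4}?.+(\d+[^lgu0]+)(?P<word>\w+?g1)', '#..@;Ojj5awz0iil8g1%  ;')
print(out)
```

A non-greedy quantifier consumes as few characters as it can — just enough that the remainder of the pattern still matches from where it stops; whatever follows it matches normally.
3 groups means the one result is a tuple of 3 captured strings — 1 here.

[('', '0ii', 'l8g1')]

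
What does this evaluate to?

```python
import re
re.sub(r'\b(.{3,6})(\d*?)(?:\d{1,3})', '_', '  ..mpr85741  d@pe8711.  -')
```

'  ..__1.  -'

This matches a word boundary (`\b`, zero-width); then 3 to 6 of any character (captured); then zero or more of a digit (lazy) (captured); then 1 to 3 of a digit (non-capturing group).
Matches: at [4:12] → 'mpr85741'; at [12:21] → '  d@pe871'.
`sub` substitutes '_' at each match site.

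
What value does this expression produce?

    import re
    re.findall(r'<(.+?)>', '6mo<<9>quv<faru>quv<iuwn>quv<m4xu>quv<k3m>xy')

['<9', 'faru', 'iuwn', 'm4xu', 'k3m']

Because the quantifier is non-greedy, it stops expanding at the earliest point where the rest of the pattern can succeed.
Walking the string: at [3:7] match '<<9>', group 1 = '<9'; at [10:16] match '<faru>', group 1 = 'faru'; at [19:25] match '<iuwn>', group 1 = 'iuwn'; at [28:34] match '<m4xu>', group 1 = 'm4xu'; at [37:42] match '<k3m>', group 1 = 'k3m'.
Because there's exactly one group, `findall` drops the full match and keeps group 1 from each hit.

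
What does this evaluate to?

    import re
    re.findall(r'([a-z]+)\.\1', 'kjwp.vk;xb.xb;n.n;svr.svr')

The backreference `\1` re-matches whatever the first group consumed, character for character.
With a single group, `findall` returns only what that group captured — 3 items.

['xb', 'n', 'svr']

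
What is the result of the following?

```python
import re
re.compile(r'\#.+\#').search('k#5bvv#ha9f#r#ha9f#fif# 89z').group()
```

'#5bvv#ha9f#r#ha9f#fif#'

`re.search` tries every starting position until one works.
The match spans [1:23] → '#5bvv#ha9f#r#ha9f#fif#'.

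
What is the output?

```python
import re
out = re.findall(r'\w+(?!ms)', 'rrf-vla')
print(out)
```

`(?!…)`/`(?<!…)` only lets a position through if the neighbouring text does NOT match; no characters are consumed.
With no groups in the pattern, `findall` gives back each whole match — 2 here.

['rrf', 'vla']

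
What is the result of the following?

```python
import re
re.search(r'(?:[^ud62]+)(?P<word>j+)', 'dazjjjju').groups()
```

The match spans [1:7] → 'azjjjj'.
Captured: group 1 = 'j'.

('j',)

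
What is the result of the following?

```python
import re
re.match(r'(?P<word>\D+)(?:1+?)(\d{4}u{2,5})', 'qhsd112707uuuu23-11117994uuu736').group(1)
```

'qhsd'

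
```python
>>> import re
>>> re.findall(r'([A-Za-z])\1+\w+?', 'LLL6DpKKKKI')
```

A backreference is literal: `\1` must see the identical characters the first group matched.
One capturing group, so `findall` returns just the captured substring from each match — 2 in all.

['L', 'K']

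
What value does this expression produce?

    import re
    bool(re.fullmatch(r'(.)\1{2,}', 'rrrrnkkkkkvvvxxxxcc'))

`\1` has to match the exact text group 1 already captured.
`fullmatch` succeeds only if the pattern covers the string from start to end.
Here there's no way to consume every character, so the call returns None, and `bool(None)` is False.

False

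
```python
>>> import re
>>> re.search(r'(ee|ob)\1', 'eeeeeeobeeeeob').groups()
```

('ee',)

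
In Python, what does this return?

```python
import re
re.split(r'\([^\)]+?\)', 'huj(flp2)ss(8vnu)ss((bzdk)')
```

['huj', 'ss', 'ss', '']

Matches to split on: at [3:9] → '(flp2)'; at [11:17] → '(8vnu)'; at [19:26] → '((bzdk)'.
Splitting on the pattern gives 4 pieces.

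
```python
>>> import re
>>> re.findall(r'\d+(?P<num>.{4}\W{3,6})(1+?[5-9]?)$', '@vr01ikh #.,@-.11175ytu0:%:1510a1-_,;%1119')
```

[('a1-_,;%', '1119')]

Pattern: one or more of a digit; then exactly 4 of any character, then 3 to 6 of a non-word character (captured as 'num'); then one or more of a literal '1' (lazy), then optionally a character in [5-9] (captured); then anchored at the end.
Walking the string: at [27:42] match '1510a1-_,;%1119', groups = ('a1-_,;%', '1119').
With 2 capturing groups, `findall` returns a 2-tuple per match.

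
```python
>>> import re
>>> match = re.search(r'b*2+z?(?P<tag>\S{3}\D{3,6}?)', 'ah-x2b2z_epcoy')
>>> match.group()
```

'2b2z_ep'

With the lazy modifier that quantifier settles for the fewest repetitions that let the rest of the pattern succeed (the atoms after it are unaffected and can still be greedy).
The match spans [4:11] → '2b2z_ep'.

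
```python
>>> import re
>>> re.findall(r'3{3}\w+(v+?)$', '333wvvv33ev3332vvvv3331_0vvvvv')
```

With a single group, `findall` returns only what that group captured — 1 item.

['v']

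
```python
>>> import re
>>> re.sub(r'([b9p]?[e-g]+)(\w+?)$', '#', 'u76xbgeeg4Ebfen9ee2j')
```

'u76x#'

Every occurrence is swapped for '#'.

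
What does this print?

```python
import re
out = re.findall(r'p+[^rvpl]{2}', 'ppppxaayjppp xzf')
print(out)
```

['ppppxa', 'ppp x']

The pattern matches one or more of a literal 'p'; then exactly 2 of any character except [rvpl].
Scanning left to right: at [0:6] → 'ppppxa'; at [9:14] → 'ppp x'.
`findall` yields the raw match text (2 of them) because the pattern has no groups.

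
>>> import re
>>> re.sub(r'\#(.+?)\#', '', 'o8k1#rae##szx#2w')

'o8k12w'

Matches: at [4:9] → '#rae#'; at [9:14] → '#szx#'.
Every occurrence is swapped for ''.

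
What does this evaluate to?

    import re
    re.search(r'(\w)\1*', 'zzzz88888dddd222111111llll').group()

`\1` has to match the exact text group 1 already captured.
`re.search` scans for the first position where the pattern succeeds.
The match spans [0:4] → 'zzzz'.
Captured: group 1 = 'z'.

'zzzz'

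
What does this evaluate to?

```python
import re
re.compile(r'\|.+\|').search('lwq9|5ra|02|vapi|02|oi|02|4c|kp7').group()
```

'|5ra|02|vapi|02|oi|02|4c|'

`re.search` tries every starting position until one works.
The match spans [4:29] → '|5ra|02|vapi|02|oi|02|4c|'.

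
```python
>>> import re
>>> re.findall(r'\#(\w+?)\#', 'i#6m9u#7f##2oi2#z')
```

Scanning left to right: at [1:7] match '#6m9u#', group 1 = '6m9u'; at [10:16] match '#2oi2#', group 1 = '2oi2'.
One capturing group, so `findall` returns just the captured substring from each match — 2 in all.

['6m9u', '2oi2']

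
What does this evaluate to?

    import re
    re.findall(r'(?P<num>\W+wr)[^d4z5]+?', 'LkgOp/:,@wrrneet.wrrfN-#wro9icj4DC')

['/:,@wr', '.wr', '-#wr']

This matches one or more of a non-word character, then the literal 'wr' (captured as 'num'); then one or more of any character except [d4z5] (lazy).
Matches: at [5:12] match '/:,@wrr', group 1 = '/:,@wr'; at [16:20] match '.wrr', group 1 = '.wr'; at [22:27] match '-#wro', group 1 = '-#wr'.
`findall` collects group 1 from each match (3 total).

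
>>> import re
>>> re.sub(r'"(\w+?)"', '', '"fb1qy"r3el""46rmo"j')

'r3el"j'

Each match is replaced by ''.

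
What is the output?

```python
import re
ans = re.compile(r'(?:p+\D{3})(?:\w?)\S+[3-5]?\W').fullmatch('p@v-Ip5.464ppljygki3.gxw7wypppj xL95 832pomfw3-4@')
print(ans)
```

Pattern: one or more of the literal 'p', then exactly 3 of a non-digit (non-capturing group); then optionally a word character (non-capturing group); then one or more of a non-whitespace character, then optionally a character in [3-5], then a non-word character.
`re.fullmatch` requires the pattern to consume the entire string.
Here the string isn't matched end-to-end, so the call returns None.

None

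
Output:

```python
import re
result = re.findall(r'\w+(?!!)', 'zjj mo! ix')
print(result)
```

A negative assertion filters positions out without eating any characters.
Scanning left to right: at [0:3] → 'zjj'; at [4:5] → 'm'; at [8:10] → 'ix'.
No capturing groups, so `findall` returns the 3 full match strings.

['zjj', 'm', 'ix']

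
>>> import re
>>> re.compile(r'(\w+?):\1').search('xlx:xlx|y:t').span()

(0, 7)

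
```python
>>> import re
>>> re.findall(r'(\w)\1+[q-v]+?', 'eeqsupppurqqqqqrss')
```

The backreference `\1` re-matches whatever the first group consumed, character for character.
Matches: at [0:3] match 'eeq', group 1 = 'e'; at [5:9] match 'pppu', group 1 = 'p'; at [10:16] match 'qqqqqr', group 1 = 'q'.
One capturing group, so `findall` returns just the captured substring from each match — 3 in all.

['e', 'p', 'q']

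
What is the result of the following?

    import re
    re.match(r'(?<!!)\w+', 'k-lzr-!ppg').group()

`match` is anchored at position 0; if the pattern doesn't fit there, it returns None.
The match spans [0:1] → 'k'.

'k'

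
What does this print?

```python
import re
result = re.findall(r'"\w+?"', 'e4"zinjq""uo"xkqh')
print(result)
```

['"zinjq"', '"uo"']

`findall` yields the raw match text (2 of them) because the pattern has no groups.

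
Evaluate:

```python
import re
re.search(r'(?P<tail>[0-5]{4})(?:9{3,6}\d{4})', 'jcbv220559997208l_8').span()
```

Pattern: exactly 4 of a character in [0-5] (captured as 'tail'); then 3 to 6 of the literal '9', then exactly 4 of a digit (non-capturing group).
Unlike `match`, `search` isn't anchored — it looks for the pattern anywhere in the string.
The match spans [5:16] → '20559997208'.
Captured: group 1 = '2055'.

(5, 16)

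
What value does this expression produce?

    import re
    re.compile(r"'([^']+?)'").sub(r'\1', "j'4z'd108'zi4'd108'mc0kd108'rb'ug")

"j4zd108zi4d108mc0kd108rb'ug"

`\1` in the replacement pulls in group 1's text for each match.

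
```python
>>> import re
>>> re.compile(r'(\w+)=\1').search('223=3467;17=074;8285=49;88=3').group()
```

'3=3'

`\1` is not a pattern — it's the concrete string captured by group 1, re-applied verbatim.
`re.search` tries every starting position until one works.
The match spans [2:5] → '3=3'.
Captured: group 1 = '3'.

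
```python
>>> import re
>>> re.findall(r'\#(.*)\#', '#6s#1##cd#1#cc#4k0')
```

Because there's exactly one group, `findall` drops the full match and keeps group 1 from the one hit.

['6s#1##cd#1#cc']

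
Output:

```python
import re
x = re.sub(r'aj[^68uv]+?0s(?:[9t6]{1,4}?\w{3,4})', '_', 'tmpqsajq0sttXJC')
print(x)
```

This matches the literal 'aj', then one or more of any character except [68uv] (lazy), then the literal '0s'; then 1 to 4 of one of [9t6] (lazy), then 3 to 4 of a word character (non-capturing group).
Matches: at [5:15] → 'ajq0sttXJC'.
Each match is replaced by '_'.

tmpqs_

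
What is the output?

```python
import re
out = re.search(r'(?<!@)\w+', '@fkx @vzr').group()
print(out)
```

kx

The negative lookaround is zero-width — it rules out positions where the adjacent text would match, without consuming anything.
`search` walks the string left to right and returns the first match it finds.
The match spans [2:4] → 'kx'.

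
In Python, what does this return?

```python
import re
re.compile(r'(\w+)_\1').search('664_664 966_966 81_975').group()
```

`\1` has to match the exact text group 1 already captured.
Unlike `match`, `search` isn't anchored — it looks for the pattern anywhere in the string.
The match spans [0:7] → '664_664'.
Captured: group 1 = '664'.

'664_664'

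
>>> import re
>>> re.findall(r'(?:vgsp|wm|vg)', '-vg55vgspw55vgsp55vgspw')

['vg', 'vgsp', 'vgsp', 'vgsp']

The regex engine tests alternatives in the order written; an earlier branch that matches wins even if a later one would match more.
Matches: at [1:3] → 'vg'; at [5:9] → 'vgsp'; at [12:16] → 'vgsp'; at [18:22] → 'vgsp'.
With no groups in the pattern, `findall` gives back each whole match — 4 here.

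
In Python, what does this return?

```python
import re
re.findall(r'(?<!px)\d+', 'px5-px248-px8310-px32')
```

['48', '310', '2']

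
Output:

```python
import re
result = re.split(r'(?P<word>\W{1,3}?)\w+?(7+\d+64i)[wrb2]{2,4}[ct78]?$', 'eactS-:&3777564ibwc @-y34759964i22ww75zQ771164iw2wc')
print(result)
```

['eactS-:&3777564ibwc', ' @-', '771164i', '']

With a capturing group present, the delimiter's captured portion is kept in the result list.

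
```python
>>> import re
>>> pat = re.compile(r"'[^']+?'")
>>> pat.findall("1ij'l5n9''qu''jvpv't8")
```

Matches: at [3:9] → "'l5n9'"; at [9:13] → "'qu'"; at [13:19] → "'jvpv'".
With no groups in the pattern, `findall` gives back each whole match — 3 here.

["'l5n9'", "'qu'", "'jvpv'"]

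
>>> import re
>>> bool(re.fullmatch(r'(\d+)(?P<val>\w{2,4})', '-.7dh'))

This matches one or more of a digit (captured); then 2 to 4 of a word character (captured as 'val').
`re.fullmatch` is like wrapping the pattern in `^…$` (in single-line mode).
Here the pattern can't cover the whole string, so the call returns None, and `bool(None)` is False.

False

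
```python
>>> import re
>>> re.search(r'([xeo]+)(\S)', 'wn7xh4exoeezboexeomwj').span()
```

(3, 5)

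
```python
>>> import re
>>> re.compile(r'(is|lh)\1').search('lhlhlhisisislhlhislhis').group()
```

A backreference is literal: `\1` must see the identical characters the first group matched.
`re.search` scans for the first position where the pattern succeeds.
The match spans [0:4] → 'lhlh'.
Captured: group 1 = 'lh'.

'lhlh'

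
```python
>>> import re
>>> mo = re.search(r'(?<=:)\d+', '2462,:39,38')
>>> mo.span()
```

The lookaround is zero-width — it requires the adjacent text to match without consuming it, so the asserted text isn't part of the match.
Unlike `match`, `search` isn't anchored — it looks for the pattern anywhere in the string.
The match spans [6:8] → '39'.

(6, 8)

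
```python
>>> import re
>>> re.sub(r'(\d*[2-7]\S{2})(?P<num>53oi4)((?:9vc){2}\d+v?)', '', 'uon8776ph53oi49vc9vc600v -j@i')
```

Every occurrence is swapped for ''.

'uon -j@i'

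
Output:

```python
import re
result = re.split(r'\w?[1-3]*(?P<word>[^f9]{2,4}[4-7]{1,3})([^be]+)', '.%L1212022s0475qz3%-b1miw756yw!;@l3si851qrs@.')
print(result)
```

This matches optionally a word character, then zero or more of a character in [1-3]; then 2 to 4 of any character except [f9], then 1 to 3 of a character in [4-7] (captured as 'word'); then one or more of any character except [be] (captured).
Matches to split on: at [7:20] → '022s0475qz3%-'; at [20:45] → 'b1miw756yw!;@l3si851qrs@.'.
Because the pattern has a capturing group, `split` also inserts each captured text between the pieces.

['.%L1212', 's0475', 'qz3%-', '', 'miw756', 'yw!;@l3si851qrs@.', '']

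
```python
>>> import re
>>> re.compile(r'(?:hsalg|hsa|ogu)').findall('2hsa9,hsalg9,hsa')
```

Branches in `(...|...)` are attempted left-to-right; the first branch that allows the whole pattern to succeed is taken.
Walking the string: at [1:4] → 'hsa'; at [6:11] → 'hsalg'; at [13:16] → 'hsa'.
Since nothing is captured, `findall` lists the 3 matched substrings directly.

['hsa', 'hsalg', 'hsa']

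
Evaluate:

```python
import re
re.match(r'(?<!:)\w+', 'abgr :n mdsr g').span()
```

(0, 4)

`re.match` won't scan ahead — the pattern has to work from the very first character.
The match spans [0:4] → 'abgr'.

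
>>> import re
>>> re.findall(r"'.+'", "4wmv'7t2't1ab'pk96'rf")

Scanning left to right: at [4:19] → "'7t2't1ab'pk96'".
With no groups in the pattern, `findall` gives back each whole match — 1 here.

["'7t2't1ab'pk96'"]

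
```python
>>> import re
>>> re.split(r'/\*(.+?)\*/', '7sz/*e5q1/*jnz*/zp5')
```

['7sz', 'e5q1/*jnz', 'zp5']

Because the pattern has a capturing group, `split` also inserts each captured text between the pieces.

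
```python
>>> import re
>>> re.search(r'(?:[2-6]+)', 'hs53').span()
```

(2, 4)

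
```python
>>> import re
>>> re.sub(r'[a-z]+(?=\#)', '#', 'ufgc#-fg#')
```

'##-##'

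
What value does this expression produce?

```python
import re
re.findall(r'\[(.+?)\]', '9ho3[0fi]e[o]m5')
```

['0fi', 'o']

With the lazy modifier that quantifier settles for the fewest repetitions that let the rest of the pattern succeed (the atoms after it are unaffected and can still be greedy).
`findall` collects group 1 from each match (2 total).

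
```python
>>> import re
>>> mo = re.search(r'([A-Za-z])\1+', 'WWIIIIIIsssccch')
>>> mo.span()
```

(0, 2)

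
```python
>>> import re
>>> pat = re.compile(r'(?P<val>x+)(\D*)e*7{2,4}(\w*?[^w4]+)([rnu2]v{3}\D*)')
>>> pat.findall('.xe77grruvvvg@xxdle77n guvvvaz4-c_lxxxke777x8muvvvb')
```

[('x', 'e', 'grruvvvg@xxdle77n g', 'uvvvaz'), ('xxx', 'ke', 'x8m', 'uvvvb')]

Pattern: one or more of a literal 'x' (captured as 'val'); then zero or more of a non-digit (captured); then zero or more of a literal 'e', then 2 to 4 of the literal '7'; then zero or more of a word character (lazy), then one or more of any character except [w4] (captured); then one of [rnu2], then exactly 3 of a literal 'v', then zero or more of a non-digit (captured).
Scanning left to right: at [1:30] match 'xe77grruvvvg@xxdle77n guvvvaz', groups = ('x', 'e', 'grruvvvg@xxdle77n g', 'uvvvaz'); at [35:51] match 'xxxke777x8muvvvb', groups = ('xxx', 'ke', 'x8m', 'uvvvb').
With 4 capturing groups, `findall` returns a 4-tuple per match.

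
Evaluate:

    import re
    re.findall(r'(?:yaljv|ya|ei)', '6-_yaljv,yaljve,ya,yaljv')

['yaljv', 'yaljv', 'ya', 'yaljv']

The regex engine tests alternatives in the order written; an earlier branch that matches wins even if a later one would match more.
Scanning left to right: at [3:8] → 'yaljv'; at [9:14] → 'yaljv'; at [16:18] → 'ya'; at [19:24] → 'yaljv'.
Since nothing is captured, `findall` lists the 4 matched substrings directly.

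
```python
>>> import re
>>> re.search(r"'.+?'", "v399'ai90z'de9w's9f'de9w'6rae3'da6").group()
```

A `+?`/`*?`/`{m,n}?` starts at its minimum and grows only as far as needed for what follows to match.
`re.search` scans for the first position where the pattern succeeds.
The match spans [4:11] → "'ai90z'".

"'ai90z'"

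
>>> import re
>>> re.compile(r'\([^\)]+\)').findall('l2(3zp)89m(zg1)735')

Since nothing is captured, `findall` lists the 2 matched substrings directly.

['(3zp)', '(zg1)']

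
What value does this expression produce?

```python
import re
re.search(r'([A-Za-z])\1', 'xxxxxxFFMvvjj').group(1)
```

'x'

The match spans [0:2] → 'xx'.
Captured: group 1 = 'x'.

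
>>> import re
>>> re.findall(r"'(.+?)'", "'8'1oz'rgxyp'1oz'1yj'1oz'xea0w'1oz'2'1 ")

['8', 'rgxyp', '1yj', 'xea0w', '2']

A non-greedy quantifier consumes as few characters as it can — just enough that the remainder of the pattern still matches from where it stops; whatever follows it matches normally.
Scanning left to right: at [0:3] match "'8'", group 1 = '8'; at [6:13] match "'rgxyp'", group 1 = 'rgxyp'; at [16:21] match "'1yj'", group 1 = '1yj'; at [24:31] match "'xea0w'", group 1 = 'xea0w'; at [34:37] match "'2'", group 1 = '2'.
Because there's exactly one group, `findall` drops the full match and keeps group 1 from each hit.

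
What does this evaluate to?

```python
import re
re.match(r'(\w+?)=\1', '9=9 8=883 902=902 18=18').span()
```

(0, 3)

`re.match` only tries the pattern at the start of the string.
The match spans [0:3] → '9=9'.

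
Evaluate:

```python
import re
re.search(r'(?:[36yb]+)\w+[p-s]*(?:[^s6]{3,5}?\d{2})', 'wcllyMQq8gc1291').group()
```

Pattern: one or more of one of [36yb] (non-capturing group); then one or more of a word character, then zero or more of a character in [p-s]; then 3 to 5 of any character except [s6] (lazy), then exactly 2 of a digit (non-capturing group).
`re.search` tries every starting position until one works.
The match spans [4:15] → 'yMQq8gc1291'.

'yMQq8gc1291'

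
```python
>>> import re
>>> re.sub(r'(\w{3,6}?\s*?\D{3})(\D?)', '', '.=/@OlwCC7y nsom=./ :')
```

'.=/@om=./ :'

The pattern matches 3 to 6 of a word character (lazy), then zero or more of whitespace (lazy), then exactly 3 of a non-digit (captured); then optionally a non-digit (captured).
`sub` substitutes '' at each match site.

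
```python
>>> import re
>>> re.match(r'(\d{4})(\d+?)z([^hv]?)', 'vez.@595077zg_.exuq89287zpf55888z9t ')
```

None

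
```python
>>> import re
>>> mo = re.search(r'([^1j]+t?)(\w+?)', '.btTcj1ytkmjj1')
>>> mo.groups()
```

This matches one or more of any character except [1j], then optionally a literal 't' (captured); then one or more of a word character (lazy) (captured).
The `?` after the quantifier makes it lazy — it takes as little as possible before letting the rest of the pattern try.
`re.search` tries every starting position until one works.
The match spans [0:6] → '.btTcj'.
Captured: group 1 = '.btTc', group 2 = 'j'.

('.btTc', 'j')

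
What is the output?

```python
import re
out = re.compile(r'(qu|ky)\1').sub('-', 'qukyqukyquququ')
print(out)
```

qukyquky-qu

The backreference `\1` re-matches whatever the first group consumed, character for character.
`sub` substitutes '-' at each match site.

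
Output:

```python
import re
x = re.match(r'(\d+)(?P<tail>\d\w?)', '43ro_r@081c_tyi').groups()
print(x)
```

('4', '3r')

The match spans [0:3] → '43r'.
Captured: group 1 = '4', group 2 = '3r'.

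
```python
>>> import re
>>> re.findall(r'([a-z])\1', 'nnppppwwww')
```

['n', 'p', 'p', 'w', 'w']

The backreference `\1` re-matches whatever the first group consumed, character for character.
`findall` collects group 1 from each match (5 total).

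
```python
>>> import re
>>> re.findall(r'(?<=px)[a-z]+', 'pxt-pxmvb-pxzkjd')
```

['t', 'mvb', 'zkjd']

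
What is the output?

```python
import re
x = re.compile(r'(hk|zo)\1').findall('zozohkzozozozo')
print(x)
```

`\1` has to match the exact text group 1 already captured.
Matches: at [0:4] match 'zozo', group 1 = 'zo'; at [6:10] match 'zozo', group 1 = 'zo'; at [10:14] match 'zozo', group 1 = 'zo'.
With a single group, `findall` returns only what that group captured — 3 items.

['zo', 'zo', 'zo']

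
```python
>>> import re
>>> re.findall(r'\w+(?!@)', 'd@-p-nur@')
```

['p', 'nu']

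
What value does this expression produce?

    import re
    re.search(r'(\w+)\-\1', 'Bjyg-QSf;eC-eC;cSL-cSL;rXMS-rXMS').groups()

('eC',)

A backreference is literal: `\1` must see the identical characters the first group matched.
`re.search` scans for the first position where the pattern succeeds.
The match spans [9:14] → 'eC-eC'.
Captured: group 1 = 'eC'.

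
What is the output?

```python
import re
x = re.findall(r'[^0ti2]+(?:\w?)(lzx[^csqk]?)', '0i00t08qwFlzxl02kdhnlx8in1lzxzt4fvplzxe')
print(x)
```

This matches one or more of any character except [0ti2]; then optionally a word character (non-capturing group); then the literal 'lzx', then optionally any character except [csqk] (captured).
Matches: at [6:14] match '8qwFlzxl', group 1 = 'lzxl'; at [24:30] match 'n1lzxz', group 1 = 'lzxz'; at [31:39] match '4fvplzxe', group 1 = 'lzxe'.
Because there's exactly one group, `findall` drops the full match and keeps group 1 from each hit.

['lzxl', 'lzxz', 'lzxe']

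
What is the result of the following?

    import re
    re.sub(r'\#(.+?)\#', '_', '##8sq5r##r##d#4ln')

'___4ln'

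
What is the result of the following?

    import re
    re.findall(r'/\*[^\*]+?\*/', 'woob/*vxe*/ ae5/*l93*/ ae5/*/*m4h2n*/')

['/*vxe*/', '/*l93*/', '/*m4h2n*/']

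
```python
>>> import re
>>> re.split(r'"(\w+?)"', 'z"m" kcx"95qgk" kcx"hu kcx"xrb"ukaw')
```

['z', 'm', ' kcx', '95qgk', ' kcx"hu kcx', 'xrb', 'ukaw']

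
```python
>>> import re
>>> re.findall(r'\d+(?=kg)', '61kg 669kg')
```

['61', '669']

Because the assertion is zero-width, the text it checks is not consumed and won't appear in the result.
Walking the string: at [0:2] → '61'; at [5:8] → '669'.
No capturing groups, so `findall` returns the 2 full match strings.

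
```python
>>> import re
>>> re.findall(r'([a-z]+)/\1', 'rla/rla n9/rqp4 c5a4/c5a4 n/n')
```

`\1` has to match the exact text group 1 already captured.
Walking the string: at [0:7] match 'rla/rla', group 1 = 'rla'; at [26:29] match 'n/n', group 1 = 'n'.
With a single group, `findall` returns only what that group captured — 2 items.

['rla', 'n']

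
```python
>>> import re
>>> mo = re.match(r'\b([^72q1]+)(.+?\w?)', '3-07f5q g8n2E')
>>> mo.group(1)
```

The match spans [0:5] → '3-07f'.
Captured: group 1 = '3-0', group 2 = '7f'.

'3-0'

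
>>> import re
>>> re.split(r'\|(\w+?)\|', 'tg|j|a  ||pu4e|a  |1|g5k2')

Because the pattern has a capturing group, `split` also inserts each captured text between the pieces.

['tg', 'j', 'a  |', 'pu4e', 'a  ', '1', 'g5k2']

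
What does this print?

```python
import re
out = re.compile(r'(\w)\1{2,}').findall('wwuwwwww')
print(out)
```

A backreference is literal: `\1` must see the identical characters the first group matched.
Walking the string: at [3:8] match 'wwwww', group 1 = 'w'.
One capturing group, so `findall` returns just the captured substring from the one match — 1 in all.

['w']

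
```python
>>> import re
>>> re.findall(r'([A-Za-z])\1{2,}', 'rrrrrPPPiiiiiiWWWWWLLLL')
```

A backreference is literal: `\1` must see the identical characters the first group matched.
One capturing group, so `findall` returns just the captured substring from each match — 5 in all.

['r', 'P', 'i', 'W', 'L']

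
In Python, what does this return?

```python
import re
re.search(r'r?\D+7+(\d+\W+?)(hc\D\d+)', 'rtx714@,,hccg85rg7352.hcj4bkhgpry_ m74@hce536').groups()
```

('352.', 'hcj4')

Pattern: optionally the literal 'r', then one or more of a non-digit, then one or more of the literal '7'; then one or more of a digit, then one or more of a non-word character (lazy) (captured); then the literal 'hc', then a non-digit, then one or more of a digit (captured).
`search` walks the string left to right and returns the first match it finds.
The match spans [15:26] → 'rg7352.hcj4'.
Captured: group 1 = '352.', group 2 = 'hcj4'.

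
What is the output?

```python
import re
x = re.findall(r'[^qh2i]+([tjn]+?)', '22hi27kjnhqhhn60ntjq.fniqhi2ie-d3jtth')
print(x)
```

['n', 'j', 'n', 't']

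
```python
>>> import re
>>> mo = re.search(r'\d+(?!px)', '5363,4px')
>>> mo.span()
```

(0, 4)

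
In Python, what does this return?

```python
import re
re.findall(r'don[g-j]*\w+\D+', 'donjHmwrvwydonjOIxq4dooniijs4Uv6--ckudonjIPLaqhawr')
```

The pattern matches the literal 'don', then zero or more of a character in [g-j], then one or more of a word character; then one or more of a non-digit.
Scanning left to right: at [0:50] → 'donjHmwrvwydonjOIxq4dooniijs4Uv6--ckudonjIPLaqhawr'.
`findall` yields the raw match text (1 of them) because the pattern has no groups.

['donjHmwrvwydonjOIxq4dooniijs4Uv6--ckudonjIPLaqhawr']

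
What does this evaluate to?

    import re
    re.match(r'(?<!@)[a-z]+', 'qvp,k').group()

'qvp'

`(?!…)`/`(?<!…)` only lets a position through if the neighbouring text does NOT match; no characters are consumed.
With `match`, the pattern is implicitly anchored at the beginning.
The match spans [0:3] → 'qvp'.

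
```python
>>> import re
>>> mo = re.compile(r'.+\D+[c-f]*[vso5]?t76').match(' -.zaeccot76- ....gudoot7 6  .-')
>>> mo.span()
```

Pattern: one or more of any character, then one or more of a non-digit, then zero or more of a character in [c-f]; then optionally one of [vso5], then the literal 't76'.
With `match`, the pattern is implicitly anchored at the beginning.
The match spans [0:12] → ' -.zaeccot76'.

(0, 12)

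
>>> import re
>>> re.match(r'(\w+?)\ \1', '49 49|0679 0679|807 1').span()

The backreference `\1` re-matches whatever the first group consumed, character for character.
`re.match` only tries the pattern at the start of the string.
The match spans [0:5] → '49 49'.
Captured: group 1 = '49'.

(0, 5)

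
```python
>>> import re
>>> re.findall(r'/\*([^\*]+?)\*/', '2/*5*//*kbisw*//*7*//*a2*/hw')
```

['5', 'kbisw', '7', 'a2']

With a single group, `findall` returns only what that group captured — 4 items.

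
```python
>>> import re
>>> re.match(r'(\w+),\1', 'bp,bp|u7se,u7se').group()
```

`re.match` only tries the pattern at the start of the string.
The match spans [0:5] → 'bp,bp'.

'bp,bp'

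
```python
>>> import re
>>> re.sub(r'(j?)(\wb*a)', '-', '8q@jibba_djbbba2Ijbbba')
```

'8q@-_d-2I-'

This matches optionally a literal 'j' (captured); then a word character, then zero or more of the literal 'b', then a literal 'a' (captured).
`sub` substitutes '-' at each match site.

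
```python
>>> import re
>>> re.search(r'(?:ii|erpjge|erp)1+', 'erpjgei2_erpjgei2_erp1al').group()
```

'erp1'

`search` walks the string left to right and returns the first match it finds.
The match spans [18:22] → 'erp1'.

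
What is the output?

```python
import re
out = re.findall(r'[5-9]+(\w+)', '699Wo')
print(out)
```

['Wo']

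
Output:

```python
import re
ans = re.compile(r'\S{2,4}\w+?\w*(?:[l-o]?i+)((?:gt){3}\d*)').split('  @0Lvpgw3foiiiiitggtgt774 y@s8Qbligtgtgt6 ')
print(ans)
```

Pattern: 2 to 4 of a non-whitespace character, then one or more of a word character (lazy), then zero or more of a word character; then optionally a character in [l-o], then one or more of the literal 'i' (non-capturing group); then the literal 'gt' repeated 3 times, then zero or more of a digit (captured).
Matches to split on: at [27:42] → 'y@s8Qbligtgtgt6'.
`re.split` interleaves the captured-group text with the surrounding fragments.

['  @0Lvpgw3foiiiiitggtgt774 ', 'gtgtgt6', ' ']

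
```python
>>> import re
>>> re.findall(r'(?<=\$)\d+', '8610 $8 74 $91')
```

The positive lookaround only admits positions where the adjacent text matches; those characters stay outside the span.
`findall` yields the raw match text (2 of them) because the pattern has no groups.

['8', '91']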